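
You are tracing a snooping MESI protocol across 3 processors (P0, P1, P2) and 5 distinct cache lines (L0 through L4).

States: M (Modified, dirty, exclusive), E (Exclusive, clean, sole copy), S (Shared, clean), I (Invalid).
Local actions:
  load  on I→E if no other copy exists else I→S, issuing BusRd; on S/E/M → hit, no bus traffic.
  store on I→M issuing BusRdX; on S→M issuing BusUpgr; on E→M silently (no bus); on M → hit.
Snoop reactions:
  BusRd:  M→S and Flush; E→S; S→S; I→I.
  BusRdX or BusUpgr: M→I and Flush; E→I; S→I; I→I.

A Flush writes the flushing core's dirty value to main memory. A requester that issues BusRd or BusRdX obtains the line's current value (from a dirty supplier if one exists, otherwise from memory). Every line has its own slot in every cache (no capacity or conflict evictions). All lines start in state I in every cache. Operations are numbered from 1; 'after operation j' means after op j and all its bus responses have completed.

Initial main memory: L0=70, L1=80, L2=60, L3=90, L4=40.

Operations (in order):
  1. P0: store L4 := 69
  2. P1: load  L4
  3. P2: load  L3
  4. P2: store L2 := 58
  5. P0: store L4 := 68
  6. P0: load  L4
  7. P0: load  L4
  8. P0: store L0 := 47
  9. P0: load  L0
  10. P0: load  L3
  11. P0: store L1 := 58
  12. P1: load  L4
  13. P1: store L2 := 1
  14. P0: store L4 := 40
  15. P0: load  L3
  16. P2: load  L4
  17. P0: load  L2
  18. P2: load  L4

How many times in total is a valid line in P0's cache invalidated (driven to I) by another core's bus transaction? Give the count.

invalidations = 0

[1] P0: store L4 := 69 | P0:M(69), P1:I, P2:I | bus: BusRdX
[2] P1: load  L4 | P0:S(69), P1:S(69), P2:I | bus: BusRd,Flush
[3] P2: load  L3 | P0:I, P1:I, P2:E(90) | bus: BusRd
[4] P2: store L2 := 58 | P0:I, P1:I, P2:M(58) | bus: BusRdX
[5] P0: store L4 := 68 | P0:M(68), P1:I, P2:I | bus: BusUpgr
[6] P0: load  L4 | P0:M(68), P1:I, P2:I | bus: none
[7] P0: load  L4 | P0:M(68), P1:I, P2:I | bus: none
[8] P0: store L0 := 47 | P0:M(47), P1:I, P2:I | bus: BusRdX
[9] P0: load  L0 | P0:M(47), P1:I, P2:I | bus: none
[10] P0: load  L3 | P0:S(90), P1:I, P2:S(90) | bus: BusRd
[11] P0: store L1 := 58 | P0:M(58), P1:I, P2:I | bus: BusRdX
[12] P1: load  L4 | P0:S(68), P1:S(68), P2:I | bus: BusRd,Flush
[13] P1: store L2 := 1 | P0:I, P1:M(1), P2:I | bus: BusRdX,Flush
[14] P0: store L4 := 40 | P0:M(40), P1:I, P2:I | bus: BusUpgr
[15] P0: load  L3 | P0:S(90), P1:I, P2:S(90) | bus: none
[16] P2: load  L4 | P0:S(40), P1:I, P2:S(40) | bus: BusRd,Flush
[17] P0: load  L2 | P0:S(1), P1:S(1), P2:I | bus: BusRd,Flush
[18] P2: load  L4 | P0:S(40), P1:I, P2:S(40) | bus: none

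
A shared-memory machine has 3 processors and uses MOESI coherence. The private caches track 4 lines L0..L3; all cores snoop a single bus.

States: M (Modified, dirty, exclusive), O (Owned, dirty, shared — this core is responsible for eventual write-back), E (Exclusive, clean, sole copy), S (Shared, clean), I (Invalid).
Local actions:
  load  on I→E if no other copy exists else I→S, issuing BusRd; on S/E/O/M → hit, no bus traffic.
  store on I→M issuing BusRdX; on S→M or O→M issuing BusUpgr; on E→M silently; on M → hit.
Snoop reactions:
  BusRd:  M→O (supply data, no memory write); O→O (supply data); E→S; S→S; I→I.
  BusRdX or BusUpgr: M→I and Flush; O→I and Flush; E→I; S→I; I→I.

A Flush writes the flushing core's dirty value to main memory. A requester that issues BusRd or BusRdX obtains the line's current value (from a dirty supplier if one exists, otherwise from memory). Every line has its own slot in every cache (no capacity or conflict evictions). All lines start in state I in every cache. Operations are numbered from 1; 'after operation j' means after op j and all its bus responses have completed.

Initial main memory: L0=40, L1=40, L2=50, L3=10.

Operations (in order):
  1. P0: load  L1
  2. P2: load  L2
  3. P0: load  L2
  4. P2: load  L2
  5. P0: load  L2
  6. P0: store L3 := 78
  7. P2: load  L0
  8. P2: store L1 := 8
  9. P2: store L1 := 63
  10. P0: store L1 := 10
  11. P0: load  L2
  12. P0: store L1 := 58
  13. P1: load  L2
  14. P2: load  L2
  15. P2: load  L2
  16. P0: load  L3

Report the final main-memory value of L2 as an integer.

memory[L2] = 50

[1] P0: load  L1 | P0:E(40), P1:I, P2:I | bus: BusRd
[2] P2: load  L2 | P0:I, P1:I, P2:E(50) | bus: BusRd
[3] P0: load  L2 | P0:S(50), P1:I, P2:S(50) | bus: BusRd
[4] P2: load  L2 | P0:S(50), P1:I, P2:S(50) | bus: none
[5] P0: load  L2 | P0:S(50), P1:I, P2:S(50) | bus: none
[6] P0: store L3 := 78 | P0:M(78), P1:I, P2:I | bus: BusRdX
[7] P2: load  L0 | P0:I, P1:I, P2:E(40) | bus: BusRd
[8] P2: store L1 := 8 | P0:I, P1:I, P2:M(8) | bus: BusRdX
[9] P2: store L1 := 63 | P0:I, P1:I, P2:M(63) | bus: none
[10] P0: store L1 := 10 | P0:M(10), P1:I, P2:I | bus: BusRdX,Flush
[11] P0: load  L2 | P0:S(50), P1:I, P2:S(50) | bus: none
[12] P0: store L1 := 58 | P0:M(58), P1:I, P2:I | bus: none
[13] P1: load  L2 | P0:S(50), P1:S(50), P2:S(50) | bus: BusRd
[14] P2: load  L2 | P0:S(50), P1:S(50), P2:S(50) | bus: none
[15] P2: load  L2 | P0:S(50), P1:S(50), P2:S(50) | bus: none
[16] P0: load  L3 | P0:M(78), P1:I, P2:I | bus: none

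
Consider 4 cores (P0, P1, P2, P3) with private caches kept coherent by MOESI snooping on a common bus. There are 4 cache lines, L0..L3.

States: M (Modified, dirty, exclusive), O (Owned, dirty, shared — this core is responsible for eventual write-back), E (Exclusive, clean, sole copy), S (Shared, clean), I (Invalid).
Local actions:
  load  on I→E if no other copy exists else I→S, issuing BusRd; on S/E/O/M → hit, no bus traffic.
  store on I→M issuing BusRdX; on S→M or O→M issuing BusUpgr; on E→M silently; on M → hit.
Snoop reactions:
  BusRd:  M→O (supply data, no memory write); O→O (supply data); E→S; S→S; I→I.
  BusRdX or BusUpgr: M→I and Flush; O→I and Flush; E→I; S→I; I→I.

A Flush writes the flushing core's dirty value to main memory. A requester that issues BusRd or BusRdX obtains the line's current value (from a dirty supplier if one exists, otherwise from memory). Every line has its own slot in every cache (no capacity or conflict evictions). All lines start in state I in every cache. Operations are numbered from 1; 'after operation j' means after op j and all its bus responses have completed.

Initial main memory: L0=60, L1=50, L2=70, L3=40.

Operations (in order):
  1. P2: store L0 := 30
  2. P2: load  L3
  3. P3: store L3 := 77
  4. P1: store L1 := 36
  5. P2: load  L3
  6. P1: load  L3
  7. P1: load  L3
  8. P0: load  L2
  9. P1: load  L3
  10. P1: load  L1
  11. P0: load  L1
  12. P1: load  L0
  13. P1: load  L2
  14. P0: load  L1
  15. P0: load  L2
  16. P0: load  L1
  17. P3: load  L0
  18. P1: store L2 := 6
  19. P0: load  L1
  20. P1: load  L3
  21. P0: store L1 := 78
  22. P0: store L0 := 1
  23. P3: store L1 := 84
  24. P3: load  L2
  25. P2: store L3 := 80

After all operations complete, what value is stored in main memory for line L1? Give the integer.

step 1: P2: store L0 := 30  ⟶  IIMI  (L0)  txn=BusRdX  M[L0]=60
step 2: P2: load  L3  ⟶  IIEI  (L3)  txn=BusRd  M[L3]=40
step 3: P3: store L3 := 77  ⟶  IIIM  (L3)  txn=BusRdX  M[L3]=40
step 4: P1: store L1 := 36  ⟶  IMII  (L1)  txn=BusRdX  M[L1]=50
step 5: P2: load  L3  ⟶  IISO  (L3)  txn=BusRd  M[L3]=40
step 6: P1: load  L3  ⟶  ISSO  (L3)  txn=BusRd  M[L3]=40
step 7: P1: load  L3  ⟶  ISSO  (L3)  txn=∅  M[L3]=40
step 8: P0: load  L2  ⟶  EIII  (L2)  txn=BusRd  M[L2]=70
step 9: P1: load  L3  ⟶  ISSO  (L3)  txn=∅  M[L3]=40
step 10: P1: load  L1  ⟶  IMII  (L1)  txn=∅  M[L1]=50
step 11: P0: load  L1  ⟶  SOII  (L1)  txn=BusRd  M[L1]=50
step 12: P1: load  L0  ⟶  ISOI  (L0)  txn=BusRd  M[L0]=60
step 13: P1: load  L2  ⟶  SSII  (L2)  txn=BusRd  M[L2]=70
step 14: P0: load  L1  ⟶  SOII  (L1)  txn=∅  M[L1]=50
step 15: P0: load  L2  ⟶  SSII  (L2)  txn=∅  M[L2]=70
step 16: P0: load  L1  ⟶  SOII  (L1)  txn=∅  M[L1]=50
step 17: P3: load  L0  ⟶  ISOS  (L0)  txn=BusRd  M[L0]=60
step 18: P1: store L2 := 6  ⟶  IMII  (L2)  txn=BusUpgr  M[L2]=70
step 19: P0: load  L1  ⟶  SOII  (L1)  txn=∅  M[L1]=50
step 20: P1: load  L3  ⟶  ISSO  (L3)  txn=∅  M[L3]=40
step 21: P0: store L1 := 78  ⟶  MIII  (L1)  txn=BusUpgr+Flush  M[L1]=36
step 22: P0: store L0 := 1  ⟶  MIII  (L0)  txn=BusRdX+Flush  M[L0]=30
step 23: P3: store L1 := 84  ⟶  IIIM  (L1)  txn=BusRdX+Flush  M[L1]=78
step 24: P3: load  L2  ⟶  IOIS  (L2)  txn=BusRd  M[L2]=70
step 25: P2: store L3 := 80  ⟶  IIMI  (L3)  txn=BusUpgr+Flush  M[L3]=77

memory[L1] = 78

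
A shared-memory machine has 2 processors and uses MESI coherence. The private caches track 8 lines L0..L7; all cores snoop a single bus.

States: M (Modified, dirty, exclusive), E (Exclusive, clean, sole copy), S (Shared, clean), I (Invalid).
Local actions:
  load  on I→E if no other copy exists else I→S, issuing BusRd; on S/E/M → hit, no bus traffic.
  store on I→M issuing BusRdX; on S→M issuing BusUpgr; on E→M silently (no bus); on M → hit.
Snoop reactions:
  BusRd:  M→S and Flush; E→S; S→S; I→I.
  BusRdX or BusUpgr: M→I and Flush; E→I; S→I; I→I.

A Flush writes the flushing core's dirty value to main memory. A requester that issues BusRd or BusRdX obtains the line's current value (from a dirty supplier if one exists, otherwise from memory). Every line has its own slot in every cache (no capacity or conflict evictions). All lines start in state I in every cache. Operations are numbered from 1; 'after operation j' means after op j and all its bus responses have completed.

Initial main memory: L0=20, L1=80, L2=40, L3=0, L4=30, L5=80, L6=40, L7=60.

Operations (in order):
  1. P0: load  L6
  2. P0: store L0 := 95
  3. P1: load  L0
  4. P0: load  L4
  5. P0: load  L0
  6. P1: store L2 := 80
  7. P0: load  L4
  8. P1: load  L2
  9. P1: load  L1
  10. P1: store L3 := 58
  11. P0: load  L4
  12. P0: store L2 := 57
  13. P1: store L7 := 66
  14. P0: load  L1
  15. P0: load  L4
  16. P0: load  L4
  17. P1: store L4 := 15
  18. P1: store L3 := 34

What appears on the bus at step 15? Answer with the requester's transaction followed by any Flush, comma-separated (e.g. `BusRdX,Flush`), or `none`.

bus = none

  op1 P0: load  L6 → E/I on L6; bus BusRd; mem=40
  op2 P0: store L0 := 95 → M/I on L0; bus BusRdX; mem=20
  op3 P1: load  L0 → S/S on L0; bus BusRd Flush; mem=95
  op4 P0: load  L4 → E/I on L4; bus BusRd; mem=30
  op5 P0: load  L0 → S/S on L0; bus (none); mem=95
  op6 P1: store L2 := 80 → I/M on L2; bus BusRdX; mem=40
  op7 P0: load  L4 → E/I on L4; bus (none); mem=30
  op8 P1: load  L2 → I/M on L2; bus (none); mem=40
  op9 P1: load  L1 → I/E on L1; bus BusRd; mem=80
  op10 P1: store L3 := 58 → I/M on L3; bus BusRdX; mem=0
  op11 P0: load  L4 → E/I on L4; bus (none); mem=30
  op12 P0: store L2 := 57 → M/I on L2; bus BusRdX Flush; mem=80
  op13 P1: store L7 := 66 → I/M on L7; bus BusRdX; mem=60
  op14 P0: load  L1 → S/S on L1; bus BusRd; mem=80
  op15 P0: load  L4 → E/I on L4; bus (none); mem=30
  op16 P0: load  L4 → E/I on L4; bus (none); mem=30
  op17 P1: store L4 := 15 → I/M on L4; bus BusRdX; mem=30
  op18 P1: store L3 := 34 → I/M on L3; bus (none); mem=0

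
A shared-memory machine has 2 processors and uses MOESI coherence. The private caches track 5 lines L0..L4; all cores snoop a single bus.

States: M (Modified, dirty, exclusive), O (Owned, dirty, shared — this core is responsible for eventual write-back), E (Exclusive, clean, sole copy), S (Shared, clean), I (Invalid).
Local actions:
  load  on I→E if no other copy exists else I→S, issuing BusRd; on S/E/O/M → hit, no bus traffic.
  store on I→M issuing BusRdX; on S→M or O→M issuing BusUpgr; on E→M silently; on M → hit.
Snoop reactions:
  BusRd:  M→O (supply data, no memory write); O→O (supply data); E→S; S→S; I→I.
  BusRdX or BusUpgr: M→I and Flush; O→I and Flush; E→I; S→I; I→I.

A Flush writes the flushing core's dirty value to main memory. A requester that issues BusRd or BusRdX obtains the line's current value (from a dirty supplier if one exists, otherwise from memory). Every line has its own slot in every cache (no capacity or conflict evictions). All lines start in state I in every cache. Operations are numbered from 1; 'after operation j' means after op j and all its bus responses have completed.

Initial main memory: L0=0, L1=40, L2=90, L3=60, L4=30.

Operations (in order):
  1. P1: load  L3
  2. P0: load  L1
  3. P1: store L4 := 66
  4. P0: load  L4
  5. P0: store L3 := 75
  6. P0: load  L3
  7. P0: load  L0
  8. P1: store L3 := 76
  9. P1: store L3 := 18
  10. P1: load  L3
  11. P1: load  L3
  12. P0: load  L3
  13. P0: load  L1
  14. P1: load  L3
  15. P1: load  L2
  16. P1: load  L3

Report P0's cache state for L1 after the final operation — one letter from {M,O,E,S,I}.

[1] P1: load  L3 | P0:I, P1:E(60) | bus: BusRd
[2] P0: load  L1 | P0:E(40), P1:I | bus: BusRd
[3] P1: store L4 := 66 | P0:I, P1:M(66) | bus: BusRdX
[4] P0: load  L4 | P0:S(66), P1:O(66) | bus: BusRd
[5] P0: store L3 := 75 | P0:M(75), P1:I | bus: BusRdX
[6] P0: load  L3 | P0:M(75), P1:I | bus: none
[7] P0: load  L0 | P0:E(0), P1:I | bus: BusRd
[8] P1: store L3 := 76 | P0:I, P1:M(76) | bus: BusRdX,Flush
[9] P1: store L3 := 18 | P0:I, P1:M(18) | bus: none
[10] P1: load  L3 | P0:I, P1:M(18) | bus: none
[11] P1: load  L3 | P0:I, P1:M(18) | bus: none
[12] P0: load  L3 | P0:S(18), P1:O(18) | bus: BusRd
[13] P0: load  L1 | P0:E(40), P1:I | bus: none
[14] P1: load  L3 | P0:S(18), P1:O(18) | bus: none
[15] P1: load  L2 | P0:I, P1:E(90) | bus: BusRd
[16] P1: load  L3 | P0:S(18), P1:O(18) | bus: none

state = E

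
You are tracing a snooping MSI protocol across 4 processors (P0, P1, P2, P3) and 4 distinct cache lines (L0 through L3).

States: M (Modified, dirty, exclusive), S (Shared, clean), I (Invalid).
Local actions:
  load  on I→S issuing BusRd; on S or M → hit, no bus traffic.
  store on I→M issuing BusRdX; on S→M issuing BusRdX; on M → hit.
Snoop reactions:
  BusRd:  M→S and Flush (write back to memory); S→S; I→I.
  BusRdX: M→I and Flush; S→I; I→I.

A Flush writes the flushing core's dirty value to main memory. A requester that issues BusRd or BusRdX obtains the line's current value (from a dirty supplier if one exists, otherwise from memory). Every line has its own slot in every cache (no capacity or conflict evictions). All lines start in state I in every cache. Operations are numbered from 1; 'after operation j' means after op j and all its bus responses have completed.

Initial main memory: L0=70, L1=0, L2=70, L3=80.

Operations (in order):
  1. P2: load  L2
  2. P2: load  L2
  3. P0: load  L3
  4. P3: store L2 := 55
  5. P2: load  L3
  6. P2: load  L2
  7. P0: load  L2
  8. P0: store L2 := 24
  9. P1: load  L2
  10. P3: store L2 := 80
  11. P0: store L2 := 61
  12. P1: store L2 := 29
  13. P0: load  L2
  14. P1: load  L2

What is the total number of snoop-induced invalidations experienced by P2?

step 1: P2: load  L2  ⟶  IISI  (L2)  txn=BusRd  M[L2]=70
step 2: P2: load  L2  ⟶  IISI  (L2)  txn=∅  M[L2]=70
step 3: P0: load  L3  ⟶  SIII  (L3)  txn=BusRd  M[L3]=80
step 4: P3: store L2 := 55  ⟶  IIIM  (L2)  txn=BusRdX  M[L2]=70
step 5: P2: load  L3  ⟶  SISI  (L3)  txn=BusRd  M[L3]=80
step 6: P2: load  L2  ⟶  IISS  (L2)  txn=BusRd+Flush  M[L2]=55
step 7: P0: load  L2  ⟶  SISS  (L2)  txn=BusRd  M[L2]=55
step 8: P0: store L2 := 24  ⟶  MIII  (L2)  txn=BusRdX  M[L2]=55
step 9: P1: load  L2  ⟶  SSII  (L2)  txn=BusRd+Flush  M[L2]=24
step 10: P3: store L2 := 80  ⟶  IIIM  (L2)  txn=BusRdX  M[L2]=24
step 11: P0: store L2 := 61  ⟶  MIII  (L2)  txn=BusRdX+Flush  M[L2]=80
step 12: P1: store L2 := 29  ⟶  IMII  (L2)  txn=BusRdX+Flush  M[L2]=61
step 13: P0: load  L2  ⟶  SSII  (L2)  txn=BusRd+Flush  M[L2]=29
step 14: P1: load  L2  ⟶  SSII  (L2)  txn=∅  M[L2]=29

invalidations = 2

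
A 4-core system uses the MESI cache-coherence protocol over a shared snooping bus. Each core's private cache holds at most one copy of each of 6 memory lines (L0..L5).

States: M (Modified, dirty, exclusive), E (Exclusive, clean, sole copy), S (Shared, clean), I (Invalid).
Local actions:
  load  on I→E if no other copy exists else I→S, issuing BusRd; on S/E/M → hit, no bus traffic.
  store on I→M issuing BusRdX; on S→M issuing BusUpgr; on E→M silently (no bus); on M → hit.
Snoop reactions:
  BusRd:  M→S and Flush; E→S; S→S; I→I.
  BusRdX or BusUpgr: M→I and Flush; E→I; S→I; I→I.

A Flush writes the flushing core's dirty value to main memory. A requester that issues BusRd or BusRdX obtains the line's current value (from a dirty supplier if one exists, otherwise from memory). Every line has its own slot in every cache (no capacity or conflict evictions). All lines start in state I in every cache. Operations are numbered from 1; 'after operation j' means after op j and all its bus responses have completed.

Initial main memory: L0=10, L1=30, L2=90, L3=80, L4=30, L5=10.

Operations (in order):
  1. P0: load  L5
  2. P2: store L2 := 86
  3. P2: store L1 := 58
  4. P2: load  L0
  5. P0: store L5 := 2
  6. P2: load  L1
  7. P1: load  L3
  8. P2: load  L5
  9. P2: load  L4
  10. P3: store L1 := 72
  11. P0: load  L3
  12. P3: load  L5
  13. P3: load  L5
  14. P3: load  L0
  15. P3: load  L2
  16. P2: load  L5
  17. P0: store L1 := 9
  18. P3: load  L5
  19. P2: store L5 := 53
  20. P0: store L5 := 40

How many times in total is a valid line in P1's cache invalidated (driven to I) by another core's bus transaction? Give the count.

step 1: P0: load  L5  ⟶  EIII  (L5)  txn=BusRd  M[L5]=10
step 2: P2: store L2 := 86  ⟶  IIMI  (L2)  txn=BusRdX  M[L2]=90
step 3: P2: store L1 := 58  ⟶  IIMI  (L1)  txn=BusRdX  M[L1]=30
step 4: P2: load  L0  ⟶  IIEI  (L0)  txn=BusRd  M[L0]=10
step 5: P0: store L5 := 2  ⟶  MIII  (L5)  txn=∅  M[L5]=10
step 6: P2: load  L1  ⟶  IIMI  (L1)  txn=∅  M[L1]=30
step 7: P1: load  L3  ⟶  IEII  (L3)  txn=BusRd  M[L3]=80
step 8: P2: load  L5  ⟶  SISI  (L5)  txn=BusRd+Flush  M[L5]=2
step 9: P2: load  L4  ⟶  IIEI  (L4)  txn=BusRd  M[L4]=30
step 10: P3: store L1 := 72  ⟶  IIIM  (L1)  txn=BusRdX+Flush  M[L1]=58
step 11: P0: load  L3  ⟶  SSII  (L3)  txn=BusRd  M[L3]=80
step 12: P3: load  L5  ⟶  SISS  (L5)  txn=BusRd  M[L5]=2
step 13: P3: load  L5  ⟶  SISS  (L5)  txn=∅  M[L5]=2
step 14: P3: load  L0  ⟶  IISS  (L0)  txn=BusRd  M[L0]=10
step 15: P3: load  L2  ⟶  IISS  (L2)  txn=BusRd+Flush  M[L2]=86
step 16: P2: load  L5  ⟶  SISS  (L5)  txn=∅  M[L5]=2
step 17: P0: store L1 := 9  ⟶  MIII  (L1)  txn=BusRdX+Flush  M[L1]=72
step 18: P3: load  L5  ⟶  SISS  (L5)  txn=∅  M[L5]=2
step 19: P2: store L5 := 53  ⟶  IIMI  (L5)  txn=BusUpgr  M[L5]=2
step 20: P0: store L5 := 40  ⟶  MIII  (L5)  txn=BusRdX+Flush  M[L5]=53

invalidations = 0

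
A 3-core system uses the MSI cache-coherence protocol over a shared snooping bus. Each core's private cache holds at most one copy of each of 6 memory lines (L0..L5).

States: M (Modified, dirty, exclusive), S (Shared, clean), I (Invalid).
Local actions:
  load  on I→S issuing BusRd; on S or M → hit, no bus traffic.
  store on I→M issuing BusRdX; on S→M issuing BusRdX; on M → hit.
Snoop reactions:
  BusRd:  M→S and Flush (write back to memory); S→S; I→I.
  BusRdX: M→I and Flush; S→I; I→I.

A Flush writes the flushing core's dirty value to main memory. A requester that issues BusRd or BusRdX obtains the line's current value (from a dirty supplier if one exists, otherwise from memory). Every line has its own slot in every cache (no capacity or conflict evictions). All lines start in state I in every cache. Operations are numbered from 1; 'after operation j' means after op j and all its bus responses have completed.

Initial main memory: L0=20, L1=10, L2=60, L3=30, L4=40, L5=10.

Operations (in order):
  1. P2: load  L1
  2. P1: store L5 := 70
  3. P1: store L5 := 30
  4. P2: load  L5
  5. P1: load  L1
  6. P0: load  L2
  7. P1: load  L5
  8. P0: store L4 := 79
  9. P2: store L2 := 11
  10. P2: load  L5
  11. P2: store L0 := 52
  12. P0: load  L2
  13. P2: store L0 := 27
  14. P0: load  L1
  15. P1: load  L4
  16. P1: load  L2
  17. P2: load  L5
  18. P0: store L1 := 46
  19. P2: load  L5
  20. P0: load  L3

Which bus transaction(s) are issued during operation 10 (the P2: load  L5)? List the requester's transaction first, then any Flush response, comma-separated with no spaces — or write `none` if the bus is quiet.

step 1: P2: load  L1  ⟶  IIS  (L1)  txn=BusRd  M[L1]=10
step 2: P1: store L5 := 70  ⟶  IMI  (L5)  txn=BusRdX  M[L5]=10
step 3: P1: store L5 := 30  ⟶  IMI  (L5)  txn=∅  M[L5]=10
step 4: P2: load  L5  ⟶  ISS  (L5)  txn=BusRd+Flush  M[L5]=30
step 5: P1: load  L1  ⟶  ISS  (L1)  txn=BusRd  M[L1]=10
step 6: P0: load  L2  ⟶  SII  (L2)  txn=BusRd  M[L2]=60
step 7: P1: load  L5  ⟶  ISS  (L5)  txn=∅  M[L5]=30
step 8: P0: store L4 := 79  ⟶  MII  (L4)  txn=BusRdX  M[L4]=40
step 9: P2: store L2 := 11  ⟶  IIM  (L2)  txn=BusRdX  M[L2]=60
step 10: P2: load  L5  ⟶  ISS  (L5)  txn=∅  M[L5]=30
step 11: P2: store L0 := 52  ⟶  IIM  (L0)  txn=BusRdX  M[L0]=20
step 12: P0: load  L2  ⟶  SIS  (L2)  txn=BusRd+Flush  M[L2]=11
step 13: P2: store L0 := 27  ⟶  IIM  (L0)  txn=∅  M[L0]=20
step 14: P0: load  L1  ⟶  SSS  (L1)  txn=BusRd  M[L1]=10
step 15: P1: load  L4  ⟶  SSI  (L4)  txn=BusRd+Flush  M[L4]=79
step 16: P1: load  L2  ⟶  SSS  (L2)  txn=BusRd  M[L2]=11
step 17: P2: load  L5  ⟶  ISS  (L5)  txn=∅  M[L5]=30
step 18: P0: store L1 := 46  ⟶  MII  (L1)  txn=BusRdX  M[L1]=10
step 19: P2: load  L5  ⟶  ISS  (L5)  txn=∅  M[L5]=30
step 20: P0: load  L3  ⟶  SII  (L3)  txn=BusRd  M[L3]=30

bus = none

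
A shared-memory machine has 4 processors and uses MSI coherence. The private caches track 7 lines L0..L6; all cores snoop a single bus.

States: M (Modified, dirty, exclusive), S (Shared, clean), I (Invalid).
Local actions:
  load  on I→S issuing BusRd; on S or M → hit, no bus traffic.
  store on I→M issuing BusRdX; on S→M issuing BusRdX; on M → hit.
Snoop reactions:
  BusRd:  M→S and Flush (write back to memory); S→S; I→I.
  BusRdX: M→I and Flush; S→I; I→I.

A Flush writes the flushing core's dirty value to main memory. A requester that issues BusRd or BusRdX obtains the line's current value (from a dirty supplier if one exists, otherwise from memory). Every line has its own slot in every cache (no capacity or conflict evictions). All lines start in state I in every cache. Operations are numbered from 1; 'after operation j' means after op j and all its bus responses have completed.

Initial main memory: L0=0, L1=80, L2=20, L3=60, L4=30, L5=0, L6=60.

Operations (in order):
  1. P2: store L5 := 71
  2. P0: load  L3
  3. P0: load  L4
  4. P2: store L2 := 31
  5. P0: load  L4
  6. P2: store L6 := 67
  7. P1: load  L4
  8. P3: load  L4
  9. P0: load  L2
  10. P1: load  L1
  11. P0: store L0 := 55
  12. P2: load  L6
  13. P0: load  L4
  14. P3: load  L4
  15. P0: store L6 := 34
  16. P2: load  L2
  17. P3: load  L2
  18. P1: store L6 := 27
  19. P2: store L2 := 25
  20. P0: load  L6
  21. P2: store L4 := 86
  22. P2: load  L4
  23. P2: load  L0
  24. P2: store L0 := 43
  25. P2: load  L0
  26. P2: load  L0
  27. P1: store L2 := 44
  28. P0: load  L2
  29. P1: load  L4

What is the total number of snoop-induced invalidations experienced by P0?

  op1 P2: store L5 := 71 → I/I/M/I on L5; bus BusRdX; mem=0
  op2 P0: load  L3 → S/I/I/I on L3; bus BusRd; mem=60
  op3 P0: load  L4 → S/I/I/I on L4; bus BusRd; mem=30
  op4 P2: store L2 := 31 → I/I/M/I on L2; bus BusRdX; mem=20
  op5 P0: load  L4 → S/I/I/I on L4; bus (none); mem=30
  op6 P2: store L6 := 67 → I/I/M/I on L6; bus BusRdX; mem=60
  op7 P1: load  L4 → S/S/I/I on L4; bus BusRd; mem=30
  op8 P3: load  L4 → S/S/I/S on L4; bus BusRd; mem=30
  op9 P0: load  L2 → S/I/S/I on L2; bus BusRd Flush; mem=31
  op10 P1: load  L1 → I/S/I/I on L1; bus BusRd; mem=80
  op11 P0: store L0 := 55 → M/I/I/I on L0; bus BusRdX; mem=0
  op12 P2: load  L6 → I/I/M/I on L6; bus (none); mem=60
  op13 P0: load  L4 → S/S/I/S on L4; bus (none); mem=30
  op14 P3: load  L4 → S/S/I/S on L4; bus (none); mem=30
  op15 P0: store L6 := 34 → M/I/I/I on L6; bus BusRdX Flush; mem=67
  op16 P2: load  L2 → S/I/S/I on L2; bus (none); mem=31
  op17 P3: load  L2 → S/I/S/S on L2; bus BusRd; mem=31
  op18 P1: store L6 := 27 → I/M/I/I on L6; bus BusRdX Flush; mem=34
  op19 P2: store L2 := 25 → I/I/M/I on L2; bus BusRdX; mem=31
  op20 P0: load  L6 → S/S/I/I on L6; bus BusRd Flush; mem=27
  op21 P2: store L4 := 86 → I/I/M/I on L4; bus BusRdX; mem=30
  op22 P2: load  L4 → I/I/M/I on L4; bus (none); mem=30
  op23 P2: load  L0 → S/I/S/I on L0; bus BusRd Flush; mem=55
  op24 P2: store L0 := 43 → I/I/M/I on L0; bus BusRdX; mem=55
  op25 P2: load  L0 → I/I/M/I on L0; bus (none); mem=55
  op26 P2: load  L0 → I/I/M/I on L0; bus (none); mem=55
  op27 P1: store L2 := 44 → I/M/I/I on L2; bus BusRdX Flush; mem=25
  op28 P0: load  L2 → S/S/I/I on L2; bus BusRd Flush; mem=44
  op29 P1: load  L4 → I/S/S/I on L4; bus BusRd Flush; mem=86

invalidations = 4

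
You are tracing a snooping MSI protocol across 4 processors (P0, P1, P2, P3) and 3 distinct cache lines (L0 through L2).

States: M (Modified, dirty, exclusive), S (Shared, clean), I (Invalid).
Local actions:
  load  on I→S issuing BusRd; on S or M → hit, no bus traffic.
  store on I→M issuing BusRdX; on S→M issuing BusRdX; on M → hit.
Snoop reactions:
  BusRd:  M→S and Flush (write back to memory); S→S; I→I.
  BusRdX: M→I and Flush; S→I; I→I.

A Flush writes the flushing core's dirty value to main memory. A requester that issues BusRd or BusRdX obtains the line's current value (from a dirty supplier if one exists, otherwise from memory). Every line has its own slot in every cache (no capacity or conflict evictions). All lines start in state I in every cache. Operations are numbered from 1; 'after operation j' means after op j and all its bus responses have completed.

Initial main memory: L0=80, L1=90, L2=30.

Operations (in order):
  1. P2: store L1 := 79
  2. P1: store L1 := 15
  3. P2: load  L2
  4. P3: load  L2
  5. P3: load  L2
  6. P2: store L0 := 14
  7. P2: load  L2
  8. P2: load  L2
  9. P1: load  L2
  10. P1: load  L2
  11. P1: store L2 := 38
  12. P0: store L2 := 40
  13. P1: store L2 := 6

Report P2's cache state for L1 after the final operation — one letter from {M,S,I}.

step 1: P2: store L1 := 79  ⟶  IIMI  (L1)  txn=BusRdX  M[L1]=90
step 2: P1: store L1 := 15  ⟶  IMII  (L1)  txn=BusRdX+Flush  M[L1]=79
step 3: P2: load  L2  ⟶  IISI  (L2)  txn=BusRd  M[L2]=30
step 4: P3: load  L2  ⟶  IISS  (L2)  txn=BusRd  M[L2]=30
step 5: P3: load  L2  ⟶  IISS  (L2)  txn=∅  M[L2]=30
step 6: P2: store L0 := 14  ⟶  IIMI  (L0)  txn=BusRdX  M[L0]=80
step 7: P2: load  L2  ⟶  IISS  (L2)  txn=∅  M[L2]=30
step 8: P2: load  L2  ⟶  IISS  (L2)  txn=∅  M[L2]=30
step 9: P1: load  L2  ⟶  ISSS  (L2)  txn=BusRd  M[L2]=30
step 10: P1: load  L2  ⟶  ISSS  (L2)  txn=∅  M[L2]=30
step 11: P1: store L2 := 38  ⟶  IMII  (L2)  txn=BusRdX  M[L2]=30
step 12: P0: store L2 := 40  ⟶  MIII  (L2)  txn=BusRdX+Flush  M[L2]=38
step 13: P1: store L2 := 6  ⟶  IMII  (L2)  txn=BusRdX+Flush  M[L2]=40

state = I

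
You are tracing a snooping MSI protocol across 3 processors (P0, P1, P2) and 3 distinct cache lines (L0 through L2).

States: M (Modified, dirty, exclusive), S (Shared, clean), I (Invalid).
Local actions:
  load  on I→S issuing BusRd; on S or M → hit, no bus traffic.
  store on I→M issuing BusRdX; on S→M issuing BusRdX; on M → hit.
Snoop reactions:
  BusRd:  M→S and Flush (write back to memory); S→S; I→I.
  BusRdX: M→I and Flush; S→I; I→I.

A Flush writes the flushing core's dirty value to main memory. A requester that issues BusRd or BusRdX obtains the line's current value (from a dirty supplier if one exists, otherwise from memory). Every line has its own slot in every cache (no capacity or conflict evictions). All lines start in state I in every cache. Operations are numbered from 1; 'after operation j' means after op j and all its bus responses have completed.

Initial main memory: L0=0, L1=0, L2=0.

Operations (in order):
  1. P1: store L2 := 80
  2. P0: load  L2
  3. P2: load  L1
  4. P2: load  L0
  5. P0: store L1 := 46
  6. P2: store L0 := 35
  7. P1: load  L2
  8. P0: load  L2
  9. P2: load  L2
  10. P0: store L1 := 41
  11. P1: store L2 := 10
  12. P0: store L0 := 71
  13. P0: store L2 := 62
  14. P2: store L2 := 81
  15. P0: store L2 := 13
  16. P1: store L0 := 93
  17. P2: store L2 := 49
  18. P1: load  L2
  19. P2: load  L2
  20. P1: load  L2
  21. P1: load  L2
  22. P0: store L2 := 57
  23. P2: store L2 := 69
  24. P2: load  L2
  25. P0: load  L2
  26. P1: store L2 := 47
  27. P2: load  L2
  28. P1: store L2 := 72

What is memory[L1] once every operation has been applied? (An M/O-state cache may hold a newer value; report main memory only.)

  op1 P1: store L2 := 80 → I/M/I on L2; bus BusRdX; mem=0
  op2 P0: load  L2 → S/S/I on L2; bus BusRd Flush; mem=80
  op3 P2: load  L1 → I/I/S on L1; bus BusRd; mem=0
  op4 P2: load  L0 → I/I/S on L0; bus BusRd; mem=0
  op5 P0: store L1 := 46 → M/I/I on L1; bus BusRdX; mem=0
  op6 P2: store L0 := 35 → I/I/M on L0; bus BusRdX; mem=0
  op7 P1: load  L2 → S/S/I on L2; bus (none); mem=80
  op8 P0: load  L2 → S/S/I on L2; bus (none); mem=80
  op9 P2: load  L2 → S/S/S on L2; bus BusRd; mem=80
  op10 P0: store L1 := 41 → M/I/I on L1; bus (none); mem=0
  op11 P1: store L2 := 10 → I/M/I on L2; bus BusRdX; mem=80
  op12 P0: store L0 := 71 → M/I/I on L0; bus BusRdX Flush; mem=35
  op13 P0: store L2 := 62 → M/I/I on L2; bus BusRdX Flush; mem=10
  op14 P2: store L2 := 81 → I/I/M on L2; bus BusRdX Flush; mem=62
  op15 P0: store L2 := 13 → M/I/I on L2; bus BusRdX Flush; mem=81
  op16 P1: store L0 := 93 → I/M/I on L0; bus BusRdX Flush; mem=71
  op17 P2: store L2 := 49 → I/I/M on L2; bus BusRdX Flush; mem=13
  op18 P1: load  L2 → I/S/S on L2; bus BusRd Flush; mem=49
  op19 P2: load  L2 → I/S/S on L2; bus (none); mem=49
  op20 P1: load  L2 → I/S/S on L2; bus (none); mem=49
  op21 P1: load  L2 → I/S/S on L2; bus (none); mem=49
  op22 P0: store L2 := 57 → M/I/I on L2; bus BusRdX; mem=49
  op23 P2: store L2 := 69 → I/I/M on L2; bus BusRdX Flush; mem=57
  op24 P2: load  L2 → I/I/M on L2; bus (none); mem=57
  op25 P0: load  L2 → S/I/S on L2; bus BusRd Flush; mem=69
  op26 P1: store L2 := 47 → I/M/I on L2; bus BusRdX; mem=69
  op27 P2: load  L2 → I/S/S on L2; bus BusRd Flush; mem=47
  op28 P1: store L2 := 72 → I/M/I on L2; bus BusRdX; mem=47

memory[L1] = 0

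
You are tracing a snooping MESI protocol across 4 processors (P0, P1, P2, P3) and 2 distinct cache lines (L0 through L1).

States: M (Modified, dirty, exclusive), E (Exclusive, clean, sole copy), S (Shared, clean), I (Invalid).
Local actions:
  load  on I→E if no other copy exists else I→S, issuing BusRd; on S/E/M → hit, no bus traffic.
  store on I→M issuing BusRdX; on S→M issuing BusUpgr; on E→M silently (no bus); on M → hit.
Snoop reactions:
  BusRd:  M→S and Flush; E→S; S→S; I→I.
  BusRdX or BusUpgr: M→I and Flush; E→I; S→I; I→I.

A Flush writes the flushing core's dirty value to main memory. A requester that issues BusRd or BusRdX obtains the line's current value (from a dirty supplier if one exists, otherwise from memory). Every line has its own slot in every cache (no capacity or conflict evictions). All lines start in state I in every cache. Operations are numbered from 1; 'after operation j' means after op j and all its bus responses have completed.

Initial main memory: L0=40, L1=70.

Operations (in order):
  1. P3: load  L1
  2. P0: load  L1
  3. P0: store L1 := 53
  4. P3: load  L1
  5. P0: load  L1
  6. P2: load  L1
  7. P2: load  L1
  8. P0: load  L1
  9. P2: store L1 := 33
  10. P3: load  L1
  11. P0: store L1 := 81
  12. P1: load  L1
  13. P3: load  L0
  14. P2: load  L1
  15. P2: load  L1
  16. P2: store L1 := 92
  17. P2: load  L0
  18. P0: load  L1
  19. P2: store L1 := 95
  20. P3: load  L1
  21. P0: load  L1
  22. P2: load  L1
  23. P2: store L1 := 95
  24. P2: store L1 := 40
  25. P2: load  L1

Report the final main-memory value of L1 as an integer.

1. P3: load  L1  bus=[BusRd]  L1: P0=I P1=I P2=I P3=E  mem[L1]=70
2. P0: load  L1  bus=[BusRd]  L1: P0=S P1=I P2=I P3=S  mem[L1]=70
3. P0: store L1 := 53  bus=[BusUpgr]  L1: P0=M P1=I P2=I P3=I  mem[L1]=70
4. P3: load  L1  bus=[BusRd,Flush]  L1: P0=S P1=I P2=I P3=S  mem[L1]=53
5. P0: load  L1  bus=[-]  L1: P0=S P1=I P2=I P3=S  mem[L1]=53
6. P2: load  L1  bus=[BusRd]  L1: P0=S P1=I P2=S P3=S  mem[L1]=53
7. P2: load  L1  bus=[-]  L1: P0=S P1=I P2=S P3=S  mem[L1]=53
8. P0: load  L1  bus=[-]  L1: P0=S P1=I P2=S P3=S  mem[L1]=53
9. P2: store L1 := 33  bus=[BusUpgr]  L1: P0=I P1=I P2=M P3=I  mem[L1]=53
10. P3: load  L1  bus=[BusRd,Flush]  L1: P0=I P1=I P2=S P3=S  mem[L1]=33
11. P0: store L1 := 81  bus=[BusRdX]  L1: P0=M P1=I P2=I P3=I  mem[L1]=33
12. P1: load  L1  bus=[BusRd,Flush]  L1: P0=S P1=S P2=I P3=I  mem[L1]=81
13. P3: load  L0  bus=[BusRd]  L0: P0=I P1=I P2=I P3=E  mem[L0]=40
14. P2: load  L1  bus=[BusRd]  L1: P0=S P1=S P2=S P3=I  mem[L1]=81
15. P2: load  L1  bus=[-]  L1: P0=S P1=S P2=S P3=I  mem[L1]=81
16. P2: store L1 := 92  bus=[BusUpgr]  L1: P0=I P1=I P2=M P3=I  mem[L1]=81
17. P2: load  L0  bus=[BusRd]  L0: P0=I P1=I P2=S P3=S  mem[L0]=40
18. P0: load  L1  bus=[BusRd,Flush]  L1: P0=S P1=I P2=S P3=I  mem[L1]=92
19. P2: store L1 := 95  bus=[BusUpgr]  L1: P0=I P1=I P2=M P3=I  mem[L1]=92
20. P3: load  L1  bus=[BusRd,Flush]  L1: P0=I P1=I P2=S P3=S  mem[L1]=95
21. P0: load  L1  bus=[BusRd]  L1: P0=S P1=I P2=S P3=S  mem[L1]=95
22. P2: load  L1  bus=[-]  L1: P0=S P1=I P2=S P3=S  mem[L1]=95
23. P2: store L1 := 95  bus=[BusUpgr]  L1: P0=I P1=I P2=M P3=I  mem[L1]=95
24. P2: store L1 := 40  bus=[-]  L1: P0=I P1=I P2=M P3=I  mem[L1]=95
25. P2: load  L1  bus=[-]  L1: P0=I P1=I P2=M P3=I  mem[L1]=95

memory[L1] = 95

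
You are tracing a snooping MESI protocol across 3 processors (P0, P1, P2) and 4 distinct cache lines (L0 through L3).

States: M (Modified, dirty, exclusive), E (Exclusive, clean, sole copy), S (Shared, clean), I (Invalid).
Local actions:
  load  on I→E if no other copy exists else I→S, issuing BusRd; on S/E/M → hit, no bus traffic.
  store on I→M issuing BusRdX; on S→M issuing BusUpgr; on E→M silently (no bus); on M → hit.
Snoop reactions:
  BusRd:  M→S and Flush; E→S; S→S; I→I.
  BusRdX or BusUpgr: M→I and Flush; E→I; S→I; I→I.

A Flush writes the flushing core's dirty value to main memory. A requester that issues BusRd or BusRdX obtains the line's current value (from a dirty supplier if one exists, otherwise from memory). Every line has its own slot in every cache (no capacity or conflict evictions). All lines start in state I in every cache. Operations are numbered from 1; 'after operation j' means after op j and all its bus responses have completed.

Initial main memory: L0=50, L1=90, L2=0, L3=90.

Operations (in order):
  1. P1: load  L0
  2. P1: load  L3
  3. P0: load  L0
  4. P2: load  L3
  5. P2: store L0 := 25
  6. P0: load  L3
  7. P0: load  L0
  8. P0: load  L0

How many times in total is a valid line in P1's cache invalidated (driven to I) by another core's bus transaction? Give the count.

invalidations = 1

step 1: P1: load  L0  ⟶  IEI  (L0)  txn=BusRd  M[L0]=50
step 2: P1: load  L3  ⟶  IEI  (L3)  txn=BusRd  M[L3]=90
step 3: P0: load  L0  ⟶  SSI  (L0)  txn=BusRd  M[L0]=50
step 4: P2: load  L3  ⟶  ISS  (L3)  txn=BusRd  M[L3]=90
step 5: P2: store L0 := 25  ⟶  IIM  (L0)  txn=BusRdX  M[L0]=50
step 6: P0: load  L3  ⟶  SSS  (L3)  txn=BusRd  M[L3]=90
step 7: P0: load  L0  ⟶  SIS  (L0)  txn=BusRd+Flush  M[L0]=25
step 8: P0: load  L0  ⟶  SIS  (L0)  txn=∅  M[L0]=25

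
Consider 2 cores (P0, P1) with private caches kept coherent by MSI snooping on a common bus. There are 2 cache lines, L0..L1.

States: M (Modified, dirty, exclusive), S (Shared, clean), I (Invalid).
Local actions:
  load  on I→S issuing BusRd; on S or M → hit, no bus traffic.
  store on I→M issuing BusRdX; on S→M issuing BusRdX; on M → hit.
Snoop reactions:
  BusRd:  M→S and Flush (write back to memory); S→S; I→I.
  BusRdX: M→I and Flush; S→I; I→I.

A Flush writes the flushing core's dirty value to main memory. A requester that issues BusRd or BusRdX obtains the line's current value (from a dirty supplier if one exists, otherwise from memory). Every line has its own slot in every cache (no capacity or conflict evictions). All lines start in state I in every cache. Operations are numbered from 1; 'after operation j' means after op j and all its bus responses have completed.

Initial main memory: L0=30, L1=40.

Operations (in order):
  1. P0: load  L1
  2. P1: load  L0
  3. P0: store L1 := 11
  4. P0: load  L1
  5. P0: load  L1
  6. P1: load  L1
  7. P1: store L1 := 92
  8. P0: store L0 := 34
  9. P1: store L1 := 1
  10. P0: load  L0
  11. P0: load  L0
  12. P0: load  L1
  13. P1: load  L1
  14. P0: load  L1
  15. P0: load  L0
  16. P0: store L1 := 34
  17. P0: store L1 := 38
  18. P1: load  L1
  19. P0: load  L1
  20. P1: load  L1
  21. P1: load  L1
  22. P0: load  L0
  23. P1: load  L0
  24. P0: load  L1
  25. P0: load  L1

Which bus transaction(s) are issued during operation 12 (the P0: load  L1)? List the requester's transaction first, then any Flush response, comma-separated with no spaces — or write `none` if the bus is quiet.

bus = BusRd,Flush

step 1: P0: load  L1  ⟶  SI  (L1)  txn=BusRd  M[L1]=40
step 2: P1: load  L0  ⟶  IS  (L0)  txn=BusRd  M[L0]=30
step 3: P0: store L1 := 11  ⟶  MI  (L1)  txn=BusRdX  M[L1]=40
step 4: P0: load  L1  ⟶  MI  (L1)  txn=∅  M[L1]=40
step 5: P0: load  L1  ⟶  MI  (L1)  txn=∅  M[L1]=40
step 6: P1: load  L1  ⟶  SS  (L1)  txn=BusRd+Flush  M[L1]=11
step 7: P1: store L1 := 92  ⟶  IM  (L1)  txn=BusRdX  M[L1]=11
step 8: P0: store L0 := 34  ⟶  MI  (L0)  txn=BusRdX  M[L0]=30
step 9: P1: store L1 := 1  ⟶  IM  (L1)  txn=∅  M[L1]=11
step 10: P0: load  L0  ⟶  MI  (L0)  txn=∅  M[L0]=30
step 11: P0: load  L0  ⟶  MI  (L0)  txn=∅  M[L0]=30
step 12: P0: load  L1  ⟶  SS  (L1)  txn=BusRd+Flush  M[L1]=1
step 13: P1: load  L1  ⟶  SS  (L1)  txn=∅  M[L1]=1
step 14: P0: load  L1  ⟶  SS  (L1)  txn=∅  M[L1]=1
step 15: P0: load  L0  ⟶  MI  (L0)  txn=∅  M[L0]=30
step 16: P0: store L1 := 34  ⟶  MI  (L1)  txn=BusRdX  M[L1]=1
step 17: P0: store L1 := 38  ⟶  MI  (L1)  txn=∅  M[L1]=1
step 18: P1: load  L1  ⟶  SS  (L1)  txn=BusRd+Flush  M[L1]=38
step 19: P0: load  L1  ⟶  SS  (L1)  txn=∅  M[L1]=38
step 20: P1: load  L1  ⟶  SS  (L1)  txn=∅  M[L1]=38
step 21: P1: load  L1  ⟶  SS  (L1)  txn=∅  M[L1]=38
step 22: P0: load  L0  ⟶  MI  (L0)  txn=∅  M[L0]=30
step 23: P1: load  L0  ⟶  SS  (L0)  txn=BusRd+Flush  M[L0]=34
step 24: P0: load  L1  ⟶  SS  (L1)  txn=∅  M[L1]=38
step 25: P0: load  L1  ⟶  SS  (L1)  txn=∅  M[L1]=38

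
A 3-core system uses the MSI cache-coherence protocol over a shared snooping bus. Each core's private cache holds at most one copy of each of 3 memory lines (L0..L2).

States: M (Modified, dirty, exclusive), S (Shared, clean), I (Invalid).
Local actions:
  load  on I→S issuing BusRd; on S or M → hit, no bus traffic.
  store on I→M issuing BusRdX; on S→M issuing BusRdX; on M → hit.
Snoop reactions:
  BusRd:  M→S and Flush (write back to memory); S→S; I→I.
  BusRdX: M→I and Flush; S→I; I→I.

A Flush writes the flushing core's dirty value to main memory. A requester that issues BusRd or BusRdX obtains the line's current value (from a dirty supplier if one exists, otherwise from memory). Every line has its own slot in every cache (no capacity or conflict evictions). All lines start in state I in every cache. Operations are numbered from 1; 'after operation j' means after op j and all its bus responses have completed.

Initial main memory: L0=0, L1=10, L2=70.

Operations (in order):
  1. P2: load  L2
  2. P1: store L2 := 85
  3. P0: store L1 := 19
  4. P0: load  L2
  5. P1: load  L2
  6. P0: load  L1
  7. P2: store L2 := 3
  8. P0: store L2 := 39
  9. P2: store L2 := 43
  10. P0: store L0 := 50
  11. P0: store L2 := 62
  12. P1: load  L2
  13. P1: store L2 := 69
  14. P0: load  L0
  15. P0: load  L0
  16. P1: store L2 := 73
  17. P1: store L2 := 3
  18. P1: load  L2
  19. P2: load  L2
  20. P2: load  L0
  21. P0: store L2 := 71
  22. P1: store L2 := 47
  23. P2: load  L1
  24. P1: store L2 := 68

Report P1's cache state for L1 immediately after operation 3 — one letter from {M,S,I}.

state = I

1. P2: load  L2  bus=[BusRd]  L2: P0=I P1=I P2=S  mem[L2]=70
2. P1: store L2 := 85  bus=[BusRdX]  L2: P0=I P1=M P2=I  mem[L2]=70
3. P0: store L1 := 19  bus=[BusRdX]  L1: P0=M P1=I P2=I  mem[L1]=10
4. P0: load  L2  bus=[BusRd,Flush]  L2: P0=S P1=S P2=I  mem[L2]=85
5. P1: load  L2  bus=[-]  L2: P0=S P1=S P2=I  mem[L2]=85
6. P0: load  L1  bus=[-]  L1: P0=M P1=I P2=I  mem[L1]=10
7. P2: store L2 := 3  bus=[BusRdX]  L2: P0=I P1=I P2=M  mem[L2]=85
8. P0: store L2 := 39  bus=[BusRdX,Flush]  L2: P0=M P1=I P2=I  mem[L2]=3
9. P2: store L2 := 43  bus=[BusRdX,Flush]  L2: P0=I P1=I P2=M  mem[L2]=39
10. P0: store L0 := 50  bus=[BusRdX]  L0: P0=M P1=I P2=I  mem[L0]=0
11. P0: store L2 := 62  bus=[BusRdX,Flush]  L2: P0=M P1=I P2=I  mem[L2]=43
12. P1: load  L2  bus=[BusRd,Flush]  L2: P0=S P1=S P2=I  mem[L2]=62
13. P1: store L2 := 69  bus=[BusRdX]  L2: P0=I P1=M P2=I  mem[L2]=62
14. P0: load  L0  bus=[-]  L0: P0=M P1=I P2=I  mem[L0]=0
15. P0: load  L0  bus=[-]  L0: P0=M P1=I P2=I  mem[L0]=0
16. P1: store L2 := 73  bus=[-]  L2: P0=I P1=M P2=I  mem[L2]=62
17. P1: store L2 := 3  bus=[-]  L2: P0=I P1=M P2=I  mem[L2]=62
18. P1: load  L2  bus=[-]  L2: P0=I P1=M P2=I  mem[L2]=62
19. P2: load  L2  bus=[BusRd,Flush]  L2: P0=I P1=S P2=S  mem[L2]=3
20. P2: load  L0  bus=[BusRd,Flush]  L0: P0=S P1=I P2=S  mem[L0]=50
21. P0: store L2 := 71  bus=[BusRdX]  L2: P0=M P1=I P2=I  mem[L2]=3
22. P1: store L2 := 47  bus=[BusRdX,Flush]  L2: P0=I P1=M P2=I  mem[L2]=71
23. P2: load  L1  bus=[BusRd,Flush]  L1: P0=S P1=I P2=S  mem[L1]=19
24. P1: store L2 := 68  bus=[-]  L2: P0=I P1=M P2=I  mem[L2]=71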